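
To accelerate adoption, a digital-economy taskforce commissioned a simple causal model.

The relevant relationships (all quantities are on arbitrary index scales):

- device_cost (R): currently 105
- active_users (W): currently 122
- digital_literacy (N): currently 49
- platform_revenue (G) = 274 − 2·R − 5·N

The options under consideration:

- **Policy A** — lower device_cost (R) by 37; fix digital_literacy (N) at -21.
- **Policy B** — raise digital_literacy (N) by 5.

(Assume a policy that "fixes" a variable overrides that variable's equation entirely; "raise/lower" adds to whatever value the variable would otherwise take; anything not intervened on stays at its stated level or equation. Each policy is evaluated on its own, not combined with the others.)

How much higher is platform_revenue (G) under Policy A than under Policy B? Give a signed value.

Policy A (R − 37, N := -21):
  R = 105 − 37 = 68
  N = -21
  G = 274 − 2·68 − 5·(-21) = 243
Policy B (N + 5):
  R = 105
  N = 49 + 5 = 54
  G = 274 − 2·105 − 5·54 = -206
G: 243 − (-206) = 449

449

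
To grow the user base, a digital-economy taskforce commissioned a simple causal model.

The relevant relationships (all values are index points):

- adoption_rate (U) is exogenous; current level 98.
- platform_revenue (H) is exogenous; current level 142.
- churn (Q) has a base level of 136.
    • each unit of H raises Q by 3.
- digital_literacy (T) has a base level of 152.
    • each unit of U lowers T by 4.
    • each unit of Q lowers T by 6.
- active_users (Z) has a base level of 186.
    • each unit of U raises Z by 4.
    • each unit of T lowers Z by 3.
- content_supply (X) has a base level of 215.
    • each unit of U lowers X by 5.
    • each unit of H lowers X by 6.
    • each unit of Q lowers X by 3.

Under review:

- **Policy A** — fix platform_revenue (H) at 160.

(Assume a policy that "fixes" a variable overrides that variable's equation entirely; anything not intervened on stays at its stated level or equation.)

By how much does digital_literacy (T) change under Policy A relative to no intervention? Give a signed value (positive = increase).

-324

Baseline:
  U = 98
  H = 142
  Q = 136 + 3·142 = 562
  T = 152 − 4·98 − 6·562 = -3612
Policy A (H := 160):
  U = 98
  H = 160
  Q = 136 + 3·160 = 616
  T = 152 − 4·98 − 6·616 = -3936
Change in T: -3936 − (-3612) = -324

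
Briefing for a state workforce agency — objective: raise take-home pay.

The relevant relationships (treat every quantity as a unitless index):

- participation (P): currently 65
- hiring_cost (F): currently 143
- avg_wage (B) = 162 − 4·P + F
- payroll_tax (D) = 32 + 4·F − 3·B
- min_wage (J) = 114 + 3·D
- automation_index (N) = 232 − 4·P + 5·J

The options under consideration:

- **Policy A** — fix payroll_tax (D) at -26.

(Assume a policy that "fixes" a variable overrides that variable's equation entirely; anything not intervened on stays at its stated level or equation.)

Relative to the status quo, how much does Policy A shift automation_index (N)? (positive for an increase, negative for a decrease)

-7425

Baseline:
  P = 65
  F = 143
  B = 162 − 4·65 + 143 = 45
  D = 32 + 4·143 − 3·45 = 469
  J = 114 + 3·469 = 1521
  N = 232 − 4·65 + 5·1521 = 7577
Policy A (D := -26):
  P = 65
  F = 143
  B = 162 − 4·65 + 143 = 45
  D = -26
  J = 114 + 3·(-26) = 36
  N = 232 − 4·65 + 5·36 = 152
Change in N: 152 − 7577 = -7425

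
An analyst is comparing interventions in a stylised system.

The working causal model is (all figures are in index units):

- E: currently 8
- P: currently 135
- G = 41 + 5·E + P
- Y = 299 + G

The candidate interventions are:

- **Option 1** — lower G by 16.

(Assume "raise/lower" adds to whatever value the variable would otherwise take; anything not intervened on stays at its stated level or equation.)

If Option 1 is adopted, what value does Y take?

Option 1 (G − 16):
  E = 8
  P = 135
  G = 41 + 5·8 + 135 (−16 from intervention) = 200
  Y = 299 + 200 = 499

499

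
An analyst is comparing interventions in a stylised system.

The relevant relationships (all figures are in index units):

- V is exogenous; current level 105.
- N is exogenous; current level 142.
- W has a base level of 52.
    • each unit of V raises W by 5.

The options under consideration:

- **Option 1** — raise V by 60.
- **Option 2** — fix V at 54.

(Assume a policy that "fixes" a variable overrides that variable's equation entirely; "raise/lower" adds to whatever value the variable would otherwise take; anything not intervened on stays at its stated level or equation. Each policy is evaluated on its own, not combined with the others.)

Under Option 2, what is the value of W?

322

Option 2 (V := 54):
  V = 54
  W = 52 + 5·54 = 322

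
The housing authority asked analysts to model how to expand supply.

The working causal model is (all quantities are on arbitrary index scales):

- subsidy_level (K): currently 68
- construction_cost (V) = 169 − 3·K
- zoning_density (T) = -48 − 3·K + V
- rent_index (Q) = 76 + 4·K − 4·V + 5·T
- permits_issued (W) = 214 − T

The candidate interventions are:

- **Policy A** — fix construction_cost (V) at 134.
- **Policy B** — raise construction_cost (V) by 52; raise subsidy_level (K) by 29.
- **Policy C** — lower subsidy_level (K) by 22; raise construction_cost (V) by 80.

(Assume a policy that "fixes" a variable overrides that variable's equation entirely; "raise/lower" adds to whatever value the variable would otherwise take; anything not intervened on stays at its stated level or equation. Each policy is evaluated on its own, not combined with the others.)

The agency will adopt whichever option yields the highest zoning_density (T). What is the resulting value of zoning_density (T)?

Policy A (V := 134):
  K = 68
  V = 134
  T = -48 − 3·68 + 134 = -118
Policy B (V + 52, K + 29):
  K = 68 + 29 = 97
  V = 169 − 3·97 (+52 from intervention) = -70
  T = -48 − 3·97 + (-70) = -409
Policy C (K − 22, V + 80):
  K = 68 − 22 = 46
  V = 169 − 3·46 (+80 from intervention) = 111
  T = -48 − 3·46 + 111 = -75
Comparing — Policy A: T=-118, Policy B: T=-409, Policy C: T=-75. Highest is -75 (Policy C).

-75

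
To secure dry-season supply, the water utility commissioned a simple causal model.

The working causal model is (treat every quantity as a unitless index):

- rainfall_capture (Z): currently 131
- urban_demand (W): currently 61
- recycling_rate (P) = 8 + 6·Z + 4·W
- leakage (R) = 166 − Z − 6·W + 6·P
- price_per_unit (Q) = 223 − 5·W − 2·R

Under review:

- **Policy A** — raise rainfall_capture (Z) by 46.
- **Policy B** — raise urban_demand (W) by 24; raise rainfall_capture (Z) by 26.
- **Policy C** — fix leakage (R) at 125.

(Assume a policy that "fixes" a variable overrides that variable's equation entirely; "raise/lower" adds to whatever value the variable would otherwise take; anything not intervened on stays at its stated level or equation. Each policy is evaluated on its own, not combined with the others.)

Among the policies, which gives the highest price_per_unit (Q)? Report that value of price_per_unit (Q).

-332

Policy A (Z + 46):
  Z = 131 + 46 = 177
  W = 61
  P = 8 + 6·177 + 4·61 = 1314
  R = 166 − 177 − 6·61 + 6·1314 = 7507
  Q = 223 − 5·61 − 2·7507 = -15096
Policy B (W + 24, Z + 26):
  Z = 131 + 26 = 157
  W = 61 + 24 = 85
  P = 8 + 6·157 + 4·85 = 1290
  R = 166 − 157 − 6·85 + 6·1290 = 7239
  Q = 223 − 5·85 − 2·7239 = -14680
Policy C (R := 125):
  Z = 131
  W = 61
  P = 8 + 6·131 + 4·61 = 1038
  R = 125
  Q = 223 − 5·61 − 2·125 = -332
Comparing — Policy A: Q=-15096, Policy B: Q=-14680, Policy C: Q=-332. Highest is -332 (Policy C).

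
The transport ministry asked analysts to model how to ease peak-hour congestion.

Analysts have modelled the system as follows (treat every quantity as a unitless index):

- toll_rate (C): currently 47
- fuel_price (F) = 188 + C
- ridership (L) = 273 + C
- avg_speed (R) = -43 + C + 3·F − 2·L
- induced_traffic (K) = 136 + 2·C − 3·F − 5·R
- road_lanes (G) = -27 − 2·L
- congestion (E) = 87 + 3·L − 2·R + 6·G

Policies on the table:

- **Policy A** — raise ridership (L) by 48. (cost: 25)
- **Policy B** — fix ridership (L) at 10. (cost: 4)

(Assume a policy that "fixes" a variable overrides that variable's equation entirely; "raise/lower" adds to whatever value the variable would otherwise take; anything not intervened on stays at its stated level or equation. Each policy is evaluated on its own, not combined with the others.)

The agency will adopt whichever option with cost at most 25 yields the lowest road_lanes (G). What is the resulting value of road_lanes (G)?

Policy A (L + 48):
  C = 47
  L = 273 + 47 (+48 from intervention) = 368
  G = -27 − 2·368 = -763
Policy B (L := 10):
  C = 47
  L = 10
  G = -27 − 2·10 = -47
Comparing — Policy A: G=-763, Policy B: G=-47. Lowest is -763 (Policy A).

-763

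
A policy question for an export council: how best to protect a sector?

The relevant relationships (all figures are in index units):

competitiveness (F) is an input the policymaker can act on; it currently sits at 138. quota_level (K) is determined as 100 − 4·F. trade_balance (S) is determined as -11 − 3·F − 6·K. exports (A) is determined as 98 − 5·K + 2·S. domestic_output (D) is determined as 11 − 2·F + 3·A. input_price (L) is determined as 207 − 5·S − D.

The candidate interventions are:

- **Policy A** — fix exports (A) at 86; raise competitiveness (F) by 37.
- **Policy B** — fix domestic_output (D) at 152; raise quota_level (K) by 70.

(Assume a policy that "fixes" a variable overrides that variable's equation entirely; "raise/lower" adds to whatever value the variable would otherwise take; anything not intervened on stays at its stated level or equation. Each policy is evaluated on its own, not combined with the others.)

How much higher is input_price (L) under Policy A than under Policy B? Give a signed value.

Policy A (A := 86, F + 37):
  F = 138 + 37 = 175
  K = 100 − 4·175 = -600
  S = -11 − 3·175 − 6·(-600) = 3064
  A = 86
  D = 11 − 2·175 + 3·86 = -81
  L = 207 − 5·3064 − (-81) = -15032
Policy B (D := 152, K + 70):
  F = 138
  K = 100 − 4·138 (+70 from intervention) = -382
  S = -11 − 3·138 − 6·(-382) = 1867
  A = 98 − 5·(-382) + 2·1867 = 5742
  D = 152
  L = 207 − 5·1867 − 152 = -9280
L: -15032 − (-9280) = -5752

-5752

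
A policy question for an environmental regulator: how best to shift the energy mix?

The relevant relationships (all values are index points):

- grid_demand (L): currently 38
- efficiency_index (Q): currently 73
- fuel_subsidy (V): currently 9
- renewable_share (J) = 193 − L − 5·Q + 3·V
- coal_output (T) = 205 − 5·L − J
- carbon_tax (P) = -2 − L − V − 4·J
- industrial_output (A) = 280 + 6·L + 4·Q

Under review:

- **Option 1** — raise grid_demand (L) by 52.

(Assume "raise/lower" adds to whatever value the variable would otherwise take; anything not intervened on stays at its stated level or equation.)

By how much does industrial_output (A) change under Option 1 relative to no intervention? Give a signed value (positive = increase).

312

Baseline:
  L = 38
  Q = 73
  A = 280 + 6·38 + 4·73 = 800
Option 1 (L + 52):
  L = 38 + 52 = 90
  Q = 73
  A = 280 + 6·90 + 4·73 = 1112
Change in A: 1112 − 800 = 312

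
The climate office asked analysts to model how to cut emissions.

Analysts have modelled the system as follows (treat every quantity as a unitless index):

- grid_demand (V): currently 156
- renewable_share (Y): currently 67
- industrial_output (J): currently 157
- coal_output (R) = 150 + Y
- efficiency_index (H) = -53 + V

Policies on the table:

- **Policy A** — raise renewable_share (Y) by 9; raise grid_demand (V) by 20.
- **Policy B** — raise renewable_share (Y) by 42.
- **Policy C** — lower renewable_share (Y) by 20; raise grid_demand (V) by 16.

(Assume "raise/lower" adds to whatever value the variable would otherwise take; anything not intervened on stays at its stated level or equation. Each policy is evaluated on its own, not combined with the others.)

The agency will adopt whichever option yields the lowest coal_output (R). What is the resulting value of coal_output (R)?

197

Policy A (Y + 9, V + 20):
  Y = 67 + 9 = 76
  R = 150 + 76 = 226
Policy B (Y + 42):
  Y = 67 + 42 = 109
  R = 150 + 109 = 259
Policy C (Y − 20, V + 16):
  Y = 67 − 20 = 47
  R = 150 + 47 = 197
Comparing — Policy A: R=226, Policy B: R=259, Policy C: R=197. Lowest is 197 (Policy C).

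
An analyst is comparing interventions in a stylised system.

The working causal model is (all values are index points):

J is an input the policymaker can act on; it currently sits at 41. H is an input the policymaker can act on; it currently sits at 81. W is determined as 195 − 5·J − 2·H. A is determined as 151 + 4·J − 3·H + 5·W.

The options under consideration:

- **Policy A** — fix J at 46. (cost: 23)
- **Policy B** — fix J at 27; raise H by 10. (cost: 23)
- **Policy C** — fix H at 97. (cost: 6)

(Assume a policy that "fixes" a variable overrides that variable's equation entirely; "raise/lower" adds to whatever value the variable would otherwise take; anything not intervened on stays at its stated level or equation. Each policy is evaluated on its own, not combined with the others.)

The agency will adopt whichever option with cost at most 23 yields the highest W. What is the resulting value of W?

Policy A (J := 46):
  J = 46
  H = 81
  W = 195 − 5·46 − 2·81 = -197
Policy B (J := 27, H + 10):
  J = 27
  H = 81 + 10 = 91
  W = 195 − 5·27 − 2·91 = -122
Policy C (H := 97):
  J = 41
  H = 97
  W = 195 − 5·41 − 2·97 = -204
Comparing — Policy A: W=-197, Policy B: W=-122, Policy C: W=-204. Highest is -122 (Policy B).

-122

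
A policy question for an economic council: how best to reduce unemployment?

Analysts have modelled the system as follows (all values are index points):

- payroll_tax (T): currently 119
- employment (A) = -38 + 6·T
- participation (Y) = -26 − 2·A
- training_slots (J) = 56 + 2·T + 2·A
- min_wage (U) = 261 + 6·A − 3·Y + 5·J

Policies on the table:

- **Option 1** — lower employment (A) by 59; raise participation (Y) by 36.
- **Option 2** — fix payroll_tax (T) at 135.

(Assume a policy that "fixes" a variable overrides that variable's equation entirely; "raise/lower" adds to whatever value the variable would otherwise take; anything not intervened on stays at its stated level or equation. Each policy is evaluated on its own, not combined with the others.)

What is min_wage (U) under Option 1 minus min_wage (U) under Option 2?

Option 1 (A − 59, Y + 36):
  T = 119
  A = -38 + 6·119 (−59 from intervention) = 617
  Y = -26 − 2·617 (+36 from intervention) = -1224
  J = 56 + 2·119 + 2·617 = 1528
  U = 261 + 6·617 − 3·(-1224) + 5·1528 = 15275
Option 2 (T := 135):
  T = 135
  A = -38 + 6·135 = 772
  Y = -26 − 2·772 = -1570
  J = 56 + 2·135 + 2·772 = 1870
  U = 261 + 6·772 − 3·(-1570) + 5·1870 = 18953
U: 15275 − 18953 = -3678

-3678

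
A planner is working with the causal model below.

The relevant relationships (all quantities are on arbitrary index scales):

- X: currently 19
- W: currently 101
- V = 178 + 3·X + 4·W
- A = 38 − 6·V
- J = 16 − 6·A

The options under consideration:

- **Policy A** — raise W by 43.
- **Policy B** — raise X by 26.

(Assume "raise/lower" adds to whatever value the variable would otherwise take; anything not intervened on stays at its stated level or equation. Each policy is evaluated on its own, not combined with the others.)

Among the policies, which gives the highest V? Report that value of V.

811

Policy A (W + 43):
  X = 19
  W = 101 + 43 = 144
  V = 178 + 3·19 + 4·144 = 811
Policy B (X + 26):
  X = 19 + 26 = 45
  W = 101
  V = 178 + 3·45 + 4·101 = 717
Comparing — Policy A: V=811, Policy B: V=717. Highest is 811 (Policy A).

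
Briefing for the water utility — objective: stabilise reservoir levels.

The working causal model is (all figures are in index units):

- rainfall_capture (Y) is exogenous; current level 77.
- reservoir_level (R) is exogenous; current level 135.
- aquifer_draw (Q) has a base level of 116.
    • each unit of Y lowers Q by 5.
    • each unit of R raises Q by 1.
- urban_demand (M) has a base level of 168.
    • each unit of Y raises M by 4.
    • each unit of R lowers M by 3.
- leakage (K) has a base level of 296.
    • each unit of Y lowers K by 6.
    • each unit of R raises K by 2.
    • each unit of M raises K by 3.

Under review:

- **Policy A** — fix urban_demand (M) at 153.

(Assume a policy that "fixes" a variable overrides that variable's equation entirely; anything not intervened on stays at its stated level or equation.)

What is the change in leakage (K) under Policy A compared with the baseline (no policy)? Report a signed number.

246

Baseline:
  Y = 77
  R = 135
  M = 168 + 4·77 − 3·135 = 71
  K = 296 − 6·77 + 2·135 + 3·71 = 317
Policy A (M := 153):
  Y = 77
  R = 135
  M = 153
  K = 296 − 6·77 + 2·135 + 3·153 = 563
Change in K: 563 − 317 = 246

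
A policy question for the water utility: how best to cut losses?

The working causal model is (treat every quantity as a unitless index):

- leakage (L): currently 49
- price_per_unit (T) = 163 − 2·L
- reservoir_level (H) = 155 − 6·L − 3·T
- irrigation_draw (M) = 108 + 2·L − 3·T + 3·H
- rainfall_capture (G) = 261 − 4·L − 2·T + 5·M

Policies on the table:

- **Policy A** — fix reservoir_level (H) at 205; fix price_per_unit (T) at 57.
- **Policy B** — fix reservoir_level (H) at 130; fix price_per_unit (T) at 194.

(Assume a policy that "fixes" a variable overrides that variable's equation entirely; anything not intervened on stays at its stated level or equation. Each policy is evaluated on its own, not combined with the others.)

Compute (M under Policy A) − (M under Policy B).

636

Policy A (H := 205, T := 57):
  L = 49
  T = 57
  H = 205
  M = 108 + 2·49 − 3·57 + 3·205 = 650
Policy B (H := 130, T := 194):
  L = 49
  T = 194
  H = 130
  M = 108 + 2·49 − 3·194 + 3·130 = 14
M: 650 − 14 = 636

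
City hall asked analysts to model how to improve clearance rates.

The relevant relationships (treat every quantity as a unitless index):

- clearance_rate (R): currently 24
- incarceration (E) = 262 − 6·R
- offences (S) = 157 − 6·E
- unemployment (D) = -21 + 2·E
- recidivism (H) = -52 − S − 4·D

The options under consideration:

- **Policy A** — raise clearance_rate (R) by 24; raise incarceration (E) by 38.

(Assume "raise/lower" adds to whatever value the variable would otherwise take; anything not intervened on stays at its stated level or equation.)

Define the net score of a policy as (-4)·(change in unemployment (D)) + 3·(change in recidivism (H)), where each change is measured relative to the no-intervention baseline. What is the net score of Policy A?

Baseline:
  R = 24
  E = 262 − 6·24 = 118
  S = 157 − 6·118 = -551
  D = -21 + 2·118 = 215
  H = -52 − (-551) − 4·215 = -361
Policy A (R + 24, E + 38):
  R = 24 + 24 = 48
  E = 262 − 6·48 (+38 from intervention) = 12
  S = 157 − 6·12 = 85
  D = -21 + 2·12 = 3
  H = -52 − 85 − 4·3 = -149
ΔD = 3 − 215 = -212; ΔH = -149 − (-361) = 212
Score = (-4)·(-212) + 3·212 = 1484

1484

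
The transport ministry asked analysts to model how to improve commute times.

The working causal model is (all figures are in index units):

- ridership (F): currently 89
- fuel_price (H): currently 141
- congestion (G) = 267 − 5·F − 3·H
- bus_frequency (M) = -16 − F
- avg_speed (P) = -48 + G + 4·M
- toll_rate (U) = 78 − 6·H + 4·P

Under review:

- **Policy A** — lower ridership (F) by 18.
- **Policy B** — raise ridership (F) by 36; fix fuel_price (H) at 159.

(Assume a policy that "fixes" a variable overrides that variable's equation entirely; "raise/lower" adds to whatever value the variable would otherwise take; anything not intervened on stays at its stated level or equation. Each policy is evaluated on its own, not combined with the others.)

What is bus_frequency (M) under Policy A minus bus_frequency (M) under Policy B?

Policy A (F − 18):
  F = 89 − 18 = 71
  M = -16 − 71 = -87
Policy B (F + 36, H := 159):
  F = 89 + 36 = 125
  M = -16 − 125 = -141
M: -87 − (-141) = 54

54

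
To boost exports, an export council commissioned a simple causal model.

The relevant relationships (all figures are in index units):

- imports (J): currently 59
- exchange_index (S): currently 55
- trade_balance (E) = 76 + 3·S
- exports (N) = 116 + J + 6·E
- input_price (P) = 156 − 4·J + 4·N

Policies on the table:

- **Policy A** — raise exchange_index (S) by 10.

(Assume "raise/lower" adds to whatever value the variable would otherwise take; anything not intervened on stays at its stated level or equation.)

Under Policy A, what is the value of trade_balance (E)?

Policy A (S + 10):
  S = 55 + 10 = 65
  E = 76 + 3·65 = 271

271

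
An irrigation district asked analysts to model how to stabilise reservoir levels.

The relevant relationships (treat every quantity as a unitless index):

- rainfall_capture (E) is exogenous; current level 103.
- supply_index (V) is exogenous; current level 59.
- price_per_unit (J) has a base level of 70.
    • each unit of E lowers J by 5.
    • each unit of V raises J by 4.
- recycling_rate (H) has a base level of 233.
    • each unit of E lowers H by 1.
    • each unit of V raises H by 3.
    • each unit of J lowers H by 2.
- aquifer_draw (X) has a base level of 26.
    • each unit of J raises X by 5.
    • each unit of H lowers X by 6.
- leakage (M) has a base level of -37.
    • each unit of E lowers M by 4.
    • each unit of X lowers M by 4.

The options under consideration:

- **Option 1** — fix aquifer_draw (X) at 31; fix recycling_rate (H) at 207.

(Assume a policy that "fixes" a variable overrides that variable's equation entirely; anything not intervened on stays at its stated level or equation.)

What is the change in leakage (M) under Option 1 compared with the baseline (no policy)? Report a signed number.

Baseline:
  E = 103
  V = 59
  J = 70 − 5·103 + 4·59 = -209
  H = 233 − 103 + 3·59 − 2·(-209) = 725
  X = 26 + 5·(-209) − 6·725 = -5369
  M = -37 − 4·103 − 4·(-5369) = 21027
Option 1 (X := 31, H := 207):
  E = 103
  V = 59
  J = 70 − 5·103 + 4·59 = -209
  H = 207
  X = 31
  M = -37 − 4·103 − 4·31 = -573
Change in M: -573 − 21027 = -21600

-21600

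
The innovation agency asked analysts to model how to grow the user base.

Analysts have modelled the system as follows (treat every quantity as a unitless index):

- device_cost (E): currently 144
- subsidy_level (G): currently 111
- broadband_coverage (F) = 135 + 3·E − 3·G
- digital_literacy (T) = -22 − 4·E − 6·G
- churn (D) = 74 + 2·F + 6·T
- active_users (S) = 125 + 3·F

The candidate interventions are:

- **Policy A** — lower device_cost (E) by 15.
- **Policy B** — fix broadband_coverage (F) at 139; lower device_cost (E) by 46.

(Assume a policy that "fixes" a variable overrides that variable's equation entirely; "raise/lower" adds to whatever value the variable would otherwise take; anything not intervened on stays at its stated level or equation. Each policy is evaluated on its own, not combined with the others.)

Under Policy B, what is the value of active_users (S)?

542

Policy B (F := 139, E − 46):
  E = 144 − 46 = 98
  G = 111
  F = 139
  S = 125 + 3·139 = 542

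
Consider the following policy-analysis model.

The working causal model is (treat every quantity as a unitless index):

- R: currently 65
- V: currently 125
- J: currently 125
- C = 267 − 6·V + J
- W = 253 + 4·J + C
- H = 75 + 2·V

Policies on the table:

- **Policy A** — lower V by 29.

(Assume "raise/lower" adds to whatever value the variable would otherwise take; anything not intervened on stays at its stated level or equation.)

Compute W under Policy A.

Policy A (V − 29):
  V = 125 − 29 = 96
  J = 125
  C = 267 − 6·96 + 125 = -184
  W = 253 + 4·125 + (-184) = 569

569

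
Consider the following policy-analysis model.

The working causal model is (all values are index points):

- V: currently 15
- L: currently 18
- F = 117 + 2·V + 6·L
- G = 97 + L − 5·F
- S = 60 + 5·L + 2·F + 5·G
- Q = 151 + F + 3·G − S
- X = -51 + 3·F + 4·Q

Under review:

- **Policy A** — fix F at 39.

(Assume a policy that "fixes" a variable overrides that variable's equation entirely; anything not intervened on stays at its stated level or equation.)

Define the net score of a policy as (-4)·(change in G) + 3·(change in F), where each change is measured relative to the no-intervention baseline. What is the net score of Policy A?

-4968

Baseline:
  V = 15
  L = 18
  F = 117 + 2·15 + 6·18 = 255
  G = 97 + 18 − 5·255 = -1160
Policy A (F := 39):
  V = 15
  L = 18
  F = 39
  G = 97 + 18 − 5·39 = -80
ΔG = -80 − (-1160) = 1080; ΔF = 39 − 255 = -216
Score = (-4)·1080 + 3·(-216) = -4968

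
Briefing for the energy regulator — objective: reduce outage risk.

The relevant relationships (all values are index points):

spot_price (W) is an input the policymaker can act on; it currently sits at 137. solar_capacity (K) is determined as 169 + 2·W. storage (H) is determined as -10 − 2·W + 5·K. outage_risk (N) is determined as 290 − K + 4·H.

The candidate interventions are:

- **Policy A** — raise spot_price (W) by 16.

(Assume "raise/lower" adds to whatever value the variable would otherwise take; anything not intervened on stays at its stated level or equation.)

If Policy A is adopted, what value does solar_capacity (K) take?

Policy A (W + 16):
  W = 137 + 16 = 153
  K = 169 + 2·153 = 475

475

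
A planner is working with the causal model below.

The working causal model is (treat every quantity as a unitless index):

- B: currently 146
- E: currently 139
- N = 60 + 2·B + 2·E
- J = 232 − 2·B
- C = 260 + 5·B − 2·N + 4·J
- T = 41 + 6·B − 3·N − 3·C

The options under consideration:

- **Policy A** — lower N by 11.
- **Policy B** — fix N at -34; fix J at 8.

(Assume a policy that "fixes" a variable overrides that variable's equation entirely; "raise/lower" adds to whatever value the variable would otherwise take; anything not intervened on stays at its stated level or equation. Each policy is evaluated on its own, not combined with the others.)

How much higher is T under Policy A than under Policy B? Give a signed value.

Policy A (N − 11):
  B = 146
  E = 139
  N = 60 + 2·146 + 2·139 (−11 from intervention) = 619
  J = 232 − 2·146 = -60
  C = 260 + 5·146 − 2·619 + 4·(-60) = -488
  T = 41 + 6·146 − 3·619 − 3·(-488) = 524
Policy B (N := -34, J := 8):
  B = 146
  E = 139
  N = -34
  J = 8
  C = 260 + 5·146 − 2·(-34) + 4·8 = 1090
  T = 41 + 6·146 − 3·(-34) − 3·1090 = -2251
T: 524 − (-2251) = 2775

2775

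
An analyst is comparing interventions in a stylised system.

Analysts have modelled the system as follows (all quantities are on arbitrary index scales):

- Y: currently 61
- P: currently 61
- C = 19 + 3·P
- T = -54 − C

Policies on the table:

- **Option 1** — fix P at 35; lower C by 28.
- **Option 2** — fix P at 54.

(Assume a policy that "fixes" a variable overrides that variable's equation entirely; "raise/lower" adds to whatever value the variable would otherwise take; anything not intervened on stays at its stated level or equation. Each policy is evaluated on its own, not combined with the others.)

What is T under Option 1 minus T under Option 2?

85

Option 1 (P := 35, C − 28):
  P = 35
  C = 19 + 3·35 (−28 from intervention) = 96
  T = -54 − 96 = -150
Option 2 (P := 54):
  P = 54
  C = 19 + 3·54 = 181
  T = -54 − 181 = -235
T: -150 − (-235) = 85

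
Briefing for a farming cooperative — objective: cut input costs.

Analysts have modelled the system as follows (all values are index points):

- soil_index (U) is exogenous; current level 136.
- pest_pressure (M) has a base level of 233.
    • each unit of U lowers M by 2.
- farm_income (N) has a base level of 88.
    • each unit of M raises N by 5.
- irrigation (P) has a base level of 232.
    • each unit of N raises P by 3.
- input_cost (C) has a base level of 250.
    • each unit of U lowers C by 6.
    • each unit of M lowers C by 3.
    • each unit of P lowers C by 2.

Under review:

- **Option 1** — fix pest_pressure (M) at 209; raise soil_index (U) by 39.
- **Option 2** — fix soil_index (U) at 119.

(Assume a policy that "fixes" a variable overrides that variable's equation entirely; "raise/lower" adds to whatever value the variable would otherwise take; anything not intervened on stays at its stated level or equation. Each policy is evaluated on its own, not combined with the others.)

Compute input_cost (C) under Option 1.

Option 1 (M := 209, U + 39):
  U = 136 + 39 = 175
  M = 209
  N = 88 + 5·209 = 1133
  P = 232 + 3·1133 = 3631
  C = 250 − 6·175 − 3·209 − 2·3631 = -8689

-8689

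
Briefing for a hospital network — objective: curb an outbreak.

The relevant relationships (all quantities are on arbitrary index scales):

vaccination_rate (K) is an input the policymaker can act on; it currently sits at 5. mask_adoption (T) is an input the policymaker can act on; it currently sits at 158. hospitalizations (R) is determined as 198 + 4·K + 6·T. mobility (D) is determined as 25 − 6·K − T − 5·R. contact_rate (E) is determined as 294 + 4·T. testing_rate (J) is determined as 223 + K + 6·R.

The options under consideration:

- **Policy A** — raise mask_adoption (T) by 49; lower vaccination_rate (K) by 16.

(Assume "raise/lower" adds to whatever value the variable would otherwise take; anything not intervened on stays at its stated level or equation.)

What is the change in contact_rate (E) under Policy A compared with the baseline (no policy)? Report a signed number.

Baseline:
  T = 158
  E = 294 + 4·158 = 926
Policy A (T + 49, K − 16):
  T = 158 + 49 = 207
  E = 294 + 4·207 = 1122
Change in E: 1122 − 926 = 196

196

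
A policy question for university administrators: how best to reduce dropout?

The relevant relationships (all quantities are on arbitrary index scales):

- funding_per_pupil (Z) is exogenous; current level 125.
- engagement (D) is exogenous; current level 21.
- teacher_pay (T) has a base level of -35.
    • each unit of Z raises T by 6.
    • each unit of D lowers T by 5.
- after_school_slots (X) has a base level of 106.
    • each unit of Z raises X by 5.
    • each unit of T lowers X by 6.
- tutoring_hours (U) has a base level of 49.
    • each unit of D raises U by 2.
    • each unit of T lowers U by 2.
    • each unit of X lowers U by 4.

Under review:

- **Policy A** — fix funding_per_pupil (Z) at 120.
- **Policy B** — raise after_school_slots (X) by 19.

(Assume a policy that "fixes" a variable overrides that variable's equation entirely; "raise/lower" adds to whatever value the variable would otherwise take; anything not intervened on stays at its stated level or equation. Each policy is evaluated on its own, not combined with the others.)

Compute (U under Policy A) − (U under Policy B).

-484

Policy A (Z := 120):
  Z = 120
  D = 21
  T = -35 + 6·120 − 5·21 = 580
  X = 106 + 5·120 − 6·580 = -2774
  U = 49 + 2·21 − 2·580 − 4·(-2774) = 10027
Policy B (X + 19):
  Z = 125
  D = 21
  T = -35 + 6·125 − 5·21 = 610
  X = 106 + 5·125 − 6·610 (+19 from intervention) = -2910
  U = 49 + 2·21 − 2·610 − 4·(-2910) = 10511
U: 10027 − 10511 = -484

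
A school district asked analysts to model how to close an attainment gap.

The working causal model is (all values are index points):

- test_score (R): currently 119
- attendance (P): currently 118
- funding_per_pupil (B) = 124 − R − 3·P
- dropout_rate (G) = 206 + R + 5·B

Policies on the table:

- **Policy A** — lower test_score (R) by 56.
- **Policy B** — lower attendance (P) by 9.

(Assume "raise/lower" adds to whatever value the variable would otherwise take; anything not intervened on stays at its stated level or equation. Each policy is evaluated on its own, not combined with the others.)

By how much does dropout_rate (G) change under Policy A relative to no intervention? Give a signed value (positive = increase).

Baseline:
  R = 119
  P = 118
  B = 124 − 119 − 3·118 = -349
  G = 206 + 119 + 5·(-349) = -1420
Policy A (R − 56):
  R = 119 − 56 = 63
  P = 118
  B = 124 − 63 − 3·118 = -293
  G = 206 + 63 + 5·(-293) = -1196
Change in G: -1196 − (-1420) = 224

224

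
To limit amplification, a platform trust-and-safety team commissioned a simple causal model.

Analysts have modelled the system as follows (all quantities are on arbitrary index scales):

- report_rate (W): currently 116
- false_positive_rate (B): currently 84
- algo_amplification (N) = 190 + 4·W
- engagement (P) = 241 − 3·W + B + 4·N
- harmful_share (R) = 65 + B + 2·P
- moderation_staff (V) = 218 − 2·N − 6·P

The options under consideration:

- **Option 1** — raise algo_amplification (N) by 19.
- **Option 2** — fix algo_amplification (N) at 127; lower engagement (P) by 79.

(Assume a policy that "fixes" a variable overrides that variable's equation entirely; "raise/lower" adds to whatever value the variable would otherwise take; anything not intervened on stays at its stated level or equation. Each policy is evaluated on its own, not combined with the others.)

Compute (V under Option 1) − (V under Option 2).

-14670

Option 1 (N + 19):
  W = 116
  B = 84
  N = 190 + 4·116 (+19 from intervention) = 673
  P = 241 − 3·116 + 84 + 4·673 = 2669
  V = 218 − 2·673 − 6·2669 = -17142
Option 2 (N := 127, P − 79):
  W = 116
  B = 84
  N = 127
  P = 241 − 3·116 + 84 + 4·127 (−79 from intervention) = 406
  V = 218 − 2·127 − 6·406 = -2472
V: -17142 − (-2472) = -14670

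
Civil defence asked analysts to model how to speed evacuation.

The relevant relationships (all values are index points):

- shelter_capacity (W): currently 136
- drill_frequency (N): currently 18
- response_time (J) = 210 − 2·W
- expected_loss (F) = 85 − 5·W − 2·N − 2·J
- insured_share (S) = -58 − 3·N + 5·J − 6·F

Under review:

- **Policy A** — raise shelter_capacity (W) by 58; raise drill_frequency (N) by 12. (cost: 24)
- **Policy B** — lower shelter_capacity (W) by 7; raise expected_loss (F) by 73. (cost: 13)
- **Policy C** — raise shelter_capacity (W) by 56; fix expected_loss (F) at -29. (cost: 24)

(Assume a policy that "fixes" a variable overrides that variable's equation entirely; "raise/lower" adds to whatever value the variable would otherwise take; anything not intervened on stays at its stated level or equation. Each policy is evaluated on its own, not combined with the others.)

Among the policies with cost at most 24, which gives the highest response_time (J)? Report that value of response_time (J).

Policy A (W + 58, N + 12):
  W = 136 + 58 = 194
  J = 210 − 2·194 = -178
Policy B (W − 7, F + 73):
  W = 136 − 7 = 129
  J = 210 − 2·129 = -48
Policy C (W + 56, F := -29):
  W = 136 + 56 = 192
  J = 210 − 2·192 = -174
Comparing — Policy A: J=-178, Policy B: J=-48, Policy C: J=-174. Highest is -48 (Policy B).

-48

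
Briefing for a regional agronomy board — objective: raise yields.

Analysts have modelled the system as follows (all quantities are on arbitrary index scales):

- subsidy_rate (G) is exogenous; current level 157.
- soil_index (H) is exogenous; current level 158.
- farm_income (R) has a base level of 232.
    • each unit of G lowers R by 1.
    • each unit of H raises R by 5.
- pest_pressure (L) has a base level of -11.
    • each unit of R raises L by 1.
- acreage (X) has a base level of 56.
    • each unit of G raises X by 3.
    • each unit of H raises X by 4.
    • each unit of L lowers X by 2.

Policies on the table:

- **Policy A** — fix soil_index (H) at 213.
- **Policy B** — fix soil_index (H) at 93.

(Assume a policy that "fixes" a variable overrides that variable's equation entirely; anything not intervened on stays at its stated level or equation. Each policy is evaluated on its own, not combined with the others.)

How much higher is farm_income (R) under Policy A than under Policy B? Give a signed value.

600

Policy A (H := 213):
  G = 157
  H = 213
  R = 232 − 157 + 5·213 = 1140
Policy B (H := 93):
  G = 157
  H = 93
  R = 232 − 157 + 5·93 = 540
R: 1140 − 540 = 600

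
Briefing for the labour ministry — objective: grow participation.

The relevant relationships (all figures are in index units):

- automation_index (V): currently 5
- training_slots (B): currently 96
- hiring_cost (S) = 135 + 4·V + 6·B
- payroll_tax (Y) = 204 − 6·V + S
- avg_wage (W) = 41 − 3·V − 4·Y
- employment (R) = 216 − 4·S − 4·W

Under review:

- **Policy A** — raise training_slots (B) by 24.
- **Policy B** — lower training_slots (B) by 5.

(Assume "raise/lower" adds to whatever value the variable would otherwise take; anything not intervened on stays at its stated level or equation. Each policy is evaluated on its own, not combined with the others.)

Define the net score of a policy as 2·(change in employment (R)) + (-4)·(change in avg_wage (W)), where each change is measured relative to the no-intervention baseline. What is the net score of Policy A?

Baseline:
  V = 5
  B = 96
  S = 135 + 4·5 + 6·96 = 731
  Y = 204 − 6·5 + 731 = 905
  W = 41 − 3·5 − 4·905 = -3594
  R = 216 − 4·731 − 4·(-3594) = 11668
Policy A (B + 24):
  V = 5
  B = 96 + 24 = 120
  S = 135 + 4·5 + 6·120 = 875
  Y = 204 − 6·5 + 875 = 1049
  W = 41 − 3·5 − 4·1049 = -4170
  R = 216 − 4·875 − 4·(-4170) = 13396
ΔR = 13396 − 11668 = 1728; ΔW = -4170 − (-3594) = -576
Score = 2·1728 + (-4)·(-576) = 5760

5760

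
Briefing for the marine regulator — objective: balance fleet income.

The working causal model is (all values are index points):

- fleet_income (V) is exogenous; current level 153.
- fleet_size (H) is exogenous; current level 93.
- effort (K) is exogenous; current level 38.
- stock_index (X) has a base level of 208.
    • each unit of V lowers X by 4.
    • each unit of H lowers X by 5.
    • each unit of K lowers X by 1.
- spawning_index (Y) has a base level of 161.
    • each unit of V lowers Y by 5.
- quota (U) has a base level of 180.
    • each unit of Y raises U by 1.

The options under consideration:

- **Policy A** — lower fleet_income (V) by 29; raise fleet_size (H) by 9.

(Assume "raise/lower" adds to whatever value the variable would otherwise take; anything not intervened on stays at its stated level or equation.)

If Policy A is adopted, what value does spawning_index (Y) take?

-459

Policy A (V − 29, H + 9):
  V = 153 − 29 = 124
  Y = 161 − 5·124 = -459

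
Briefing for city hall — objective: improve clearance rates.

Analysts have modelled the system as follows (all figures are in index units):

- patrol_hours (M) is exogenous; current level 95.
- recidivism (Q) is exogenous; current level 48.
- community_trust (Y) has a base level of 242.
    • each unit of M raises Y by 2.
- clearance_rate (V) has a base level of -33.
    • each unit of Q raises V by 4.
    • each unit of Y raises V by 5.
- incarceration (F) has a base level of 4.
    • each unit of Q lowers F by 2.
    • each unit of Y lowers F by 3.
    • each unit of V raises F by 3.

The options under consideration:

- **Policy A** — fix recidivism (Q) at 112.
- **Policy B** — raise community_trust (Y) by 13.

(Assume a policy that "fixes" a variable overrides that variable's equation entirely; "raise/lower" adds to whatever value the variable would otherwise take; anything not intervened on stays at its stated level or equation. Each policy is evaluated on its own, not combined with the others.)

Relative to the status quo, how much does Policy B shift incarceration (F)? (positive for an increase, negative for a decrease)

156

Baseline:
  M = 95
  Q = 48
  Y = 242 + 2·95 = 432
  V = -33 + 4·48 + 5·432 = 2319
  F = 4 − 2·48 − 3·432 + 3·2319 = 5569
Policy B (Y + 13):
  M = 95
  Q = 48
  Y = 242 + 2·95 (+13 from intervention) = 445
  V = -33 + 4·48 + 5·445 = 2384
  F = 4 − 2·48 − 3·445 + 3·2384 = 5725
Change in F: 5725 − 5569 = 156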